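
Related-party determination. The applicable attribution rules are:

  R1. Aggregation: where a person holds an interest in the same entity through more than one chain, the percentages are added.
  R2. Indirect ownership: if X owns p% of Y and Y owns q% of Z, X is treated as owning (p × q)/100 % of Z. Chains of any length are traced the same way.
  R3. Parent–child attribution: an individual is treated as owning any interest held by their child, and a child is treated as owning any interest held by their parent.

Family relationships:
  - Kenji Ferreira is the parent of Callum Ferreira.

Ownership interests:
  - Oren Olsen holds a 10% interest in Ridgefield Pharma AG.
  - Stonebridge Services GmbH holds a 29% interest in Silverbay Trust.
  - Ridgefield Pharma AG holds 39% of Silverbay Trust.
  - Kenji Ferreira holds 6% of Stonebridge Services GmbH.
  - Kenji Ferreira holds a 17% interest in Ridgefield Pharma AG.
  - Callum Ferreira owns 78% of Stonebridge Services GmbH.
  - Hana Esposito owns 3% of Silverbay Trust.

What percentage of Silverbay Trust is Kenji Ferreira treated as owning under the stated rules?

By parent–child attribution (R3), Kenji Ferreira is treated as also owning Callum Ferreira's interest in Stonebridge Services GmbH, giving 6% + 78% = 84%.
Chain via Stonebridge Services GmbH (R2): 84% × 29% = 24.36% of Silverbay Trust.
Chain via Ridgefield Pharma AG (R2): 17% × 39% = 6.63% of Silverbay Trust.
Aggregating (R1): 24.36% + 6.63% = 30.99%.

30.99%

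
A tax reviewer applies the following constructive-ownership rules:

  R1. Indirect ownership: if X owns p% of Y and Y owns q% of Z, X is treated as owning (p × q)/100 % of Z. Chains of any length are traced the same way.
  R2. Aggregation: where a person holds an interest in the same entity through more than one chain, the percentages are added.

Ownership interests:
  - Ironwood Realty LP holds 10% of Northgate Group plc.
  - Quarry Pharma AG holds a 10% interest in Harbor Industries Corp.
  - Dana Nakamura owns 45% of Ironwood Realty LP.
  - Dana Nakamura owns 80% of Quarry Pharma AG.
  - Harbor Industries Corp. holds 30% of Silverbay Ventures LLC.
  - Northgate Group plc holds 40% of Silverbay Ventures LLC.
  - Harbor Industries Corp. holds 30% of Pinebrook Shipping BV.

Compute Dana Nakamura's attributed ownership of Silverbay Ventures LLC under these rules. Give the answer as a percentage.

Chain via Quarry Pharma AG → Harbor Industries Corp. (R1): 80% × 10% × 30% = 2.4% of Silverbay Ventures LLC.
Chain via Ironwood Realty LP → Northgate Group plc (R1): 45% × 10% × 40% = 1.8% of Silverbay Ventures LLC.
Aggregating (R2): 2.4% + 1.8% = 4.2%.

4.2%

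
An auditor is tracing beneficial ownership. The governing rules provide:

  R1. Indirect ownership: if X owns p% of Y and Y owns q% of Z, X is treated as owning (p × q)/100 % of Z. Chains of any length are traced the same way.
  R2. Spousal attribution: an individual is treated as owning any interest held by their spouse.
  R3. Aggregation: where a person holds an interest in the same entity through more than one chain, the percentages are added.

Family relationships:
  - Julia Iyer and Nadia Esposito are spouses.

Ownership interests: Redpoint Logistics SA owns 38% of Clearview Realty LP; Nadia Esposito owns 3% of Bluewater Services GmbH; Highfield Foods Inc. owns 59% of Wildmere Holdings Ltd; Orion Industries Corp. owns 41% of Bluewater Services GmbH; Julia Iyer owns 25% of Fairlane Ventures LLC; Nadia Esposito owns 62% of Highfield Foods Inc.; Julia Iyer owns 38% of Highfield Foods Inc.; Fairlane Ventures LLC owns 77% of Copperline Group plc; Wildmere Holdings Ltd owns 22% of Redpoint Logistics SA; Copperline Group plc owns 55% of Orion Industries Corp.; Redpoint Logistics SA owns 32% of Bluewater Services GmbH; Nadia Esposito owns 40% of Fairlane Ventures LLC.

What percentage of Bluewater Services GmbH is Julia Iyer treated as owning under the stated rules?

18.439875%

By spousal attribution (R2), Julia Iyer is treated as also owning Nadia Esposito's interest in Highfield Foods Inc, giving 38% + 62% = 100%.
By spousal attribution (R2), Julia Iyer is treated as also owning Nadia Esposito's interest in Fairlane Ventures LLC, giving 25% + 40% = 65%.
By spousal attribution (R2), Julia Iyer is treated as owning Nadia Esposito's 3% interest in Bluewater Services GmbH.
Chain via Highfield Foods Inc. → Wildmere Holdings Ltd → Redpoint Logistics SA (R1): 100% × 59% × 22% × 32% = 4.1536% of Bluewater Services GmbH.
Chain via Fairlane Ventures LLC → Copperline Group plc → Orion Industries Corp. (R1): 65% × 77% × 55% × 41% = 11.286275% of Bluewater Services GmbH.
Direct interest in Bluewater Services GmbH: 3%.
Aggregating (R3): 4.1536% + 11.286275% + 3% = 18.439875%.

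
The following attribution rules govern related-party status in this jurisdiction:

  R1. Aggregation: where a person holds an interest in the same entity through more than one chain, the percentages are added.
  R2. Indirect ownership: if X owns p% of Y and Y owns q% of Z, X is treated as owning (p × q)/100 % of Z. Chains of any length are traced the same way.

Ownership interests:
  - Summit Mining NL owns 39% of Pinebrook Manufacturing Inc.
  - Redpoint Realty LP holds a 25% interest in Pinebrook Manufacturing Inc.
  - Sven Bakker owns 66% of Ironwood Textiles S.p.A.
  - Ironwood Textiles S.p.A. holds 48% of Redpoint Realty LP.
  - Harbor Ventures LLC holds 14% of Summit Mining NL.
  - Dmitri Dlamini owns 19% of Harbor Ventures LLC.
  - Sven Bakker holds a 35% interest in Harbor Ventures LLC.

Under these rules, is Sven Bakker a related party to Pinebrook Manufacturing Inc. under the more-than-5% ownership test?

Yes

Chain via Harbor Ventures LLC → Summit Mining NL (R2): 35% × 14% × 39% = 1.911% of Pinebrook Manufacturing Inc.
Chain via Ironwood Textiles S.p.A. → Redpoint Realty LP (R2): 66% × 48% × 25% = 7.92% of Pinebrook Manufacturing Inc.
Aggregating (R1): 1.911% + 7.92% = 9.831%.
9.831% exceeds the 5% threshold, so Sven is a related party to Pinebrook Manufacturing Inc.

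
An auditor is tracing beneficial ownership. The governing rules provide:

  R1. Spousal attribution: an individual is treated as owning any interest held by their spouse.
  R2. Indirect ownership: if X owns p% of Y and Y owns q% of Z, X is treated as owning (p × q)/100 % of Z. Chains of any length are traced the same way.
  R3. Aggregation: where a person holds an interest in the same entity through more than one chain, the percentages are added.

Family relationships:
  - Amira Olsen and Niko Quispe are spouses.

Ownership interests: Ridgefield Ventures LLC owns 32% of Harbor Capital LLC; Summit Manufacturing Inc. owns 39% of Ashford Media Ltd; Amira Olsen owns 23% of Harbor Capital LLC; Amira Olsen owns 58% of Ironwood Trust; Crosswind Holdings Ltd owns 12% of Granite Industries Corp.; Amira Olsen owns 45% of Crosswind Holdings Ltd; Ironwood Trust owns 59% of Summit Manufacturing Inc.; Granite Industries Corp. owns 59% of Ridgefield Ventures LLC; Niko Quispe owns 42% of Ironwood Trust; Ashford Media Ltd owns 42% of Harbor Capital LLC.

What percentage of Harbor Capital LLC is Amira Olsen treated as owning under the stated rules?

33.68372%

By spousal attribution (R1), Amira Olsen is treated as also owning Niko Quispe's interest in Ironwood Trust, giving 58% + 42% = 100%.
Chain via Ironwood Trust → Summit Manufacturing Inc. → Ashford Media Ltd (R2): 100% × 59% × 39% × 42% = 9.6642% of Harbor Capital LLC.
Chain via Crosswind Holdings Ltd → Granite Industries Corp. → Ridgefield Ventures LLC (R2): 45% × 12% × 59% × 32% = 1.01952% of Harbor Capital LLC.
Direct interest in Harbor Capital LLC: 23%.
Aggregating (R3): 9.6642% + 1.01952% + 23% = 33.68372%.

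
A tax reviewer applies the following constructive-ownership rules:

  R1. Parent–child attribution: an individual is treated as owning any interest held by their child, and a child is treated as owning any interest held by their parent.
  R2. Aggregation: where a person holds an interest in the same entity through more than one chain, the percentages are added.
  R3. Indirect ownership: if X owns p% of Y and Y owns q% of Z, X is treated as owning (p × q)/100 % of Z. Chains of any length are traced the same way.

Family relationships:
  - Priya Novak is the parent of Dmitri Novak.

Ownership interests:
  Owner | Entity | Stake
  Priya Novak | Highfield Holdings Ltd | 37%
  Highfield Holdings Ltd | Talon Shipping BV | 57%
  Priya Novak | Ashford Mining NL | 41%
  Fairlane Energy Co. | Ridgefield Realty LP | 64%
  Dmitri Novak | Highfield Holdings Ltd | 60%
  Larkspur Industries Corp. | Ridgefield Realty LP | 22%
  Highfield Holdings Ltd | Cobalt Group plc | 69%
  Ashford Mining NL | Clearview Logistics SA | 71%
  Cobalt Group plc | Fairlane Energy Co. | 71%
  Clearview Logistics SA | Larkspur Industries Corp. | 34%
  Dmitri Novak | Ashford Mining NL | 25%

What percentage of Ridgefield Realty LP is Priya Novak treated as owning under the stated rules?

By parent–child attribution (R1), Priya Novak is treated as also owning Dmitri Novak's interest in Ashford Mining NL, giving 41% + 25% = 66%.
By parent–child attribution (R1), Priya Novak is treated as also owning Dmitri Novak's interest in Highfield Holdings Ltd, giving 37% + 60% = 97%.
Chain via Ashford Mining NL → Clearview Logistics SA → Larkspur Industries Corp. (R3): 66% × 71% × 34% × 22% = 3.505128% of Ridgefield Realty LP.
Chain via Highfield Holdings Ltd → Cobalt Group plc → Fairlane Energy Co. (R3): 97% × 69% × 71% × 64% = 30.412992% of Ridgefield Realty LP.
Aggregating (R2): 3.505128% + 30.412992% = 33.91812%.

33.91812%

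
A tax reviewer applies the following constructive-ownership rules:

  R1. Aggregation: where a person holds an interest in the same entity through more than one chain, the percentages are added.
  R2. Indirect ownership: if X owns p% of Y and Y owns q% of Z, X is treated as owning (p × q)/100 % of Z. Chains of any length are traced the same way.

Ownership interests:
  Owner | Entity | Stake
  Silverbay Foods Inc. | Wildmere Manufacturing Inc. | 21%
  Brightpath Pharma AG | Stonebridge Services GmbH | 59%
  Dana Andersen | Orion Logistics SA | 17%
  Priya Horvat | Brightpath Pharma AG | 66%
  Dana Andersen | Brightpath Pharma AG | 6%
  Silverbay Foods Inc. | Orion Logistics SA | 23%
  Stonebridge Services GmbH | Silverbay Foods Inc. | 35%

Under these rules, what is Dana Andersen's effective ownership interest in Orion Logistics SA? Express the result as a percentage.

17.28497%

Chain via Brightpath Pharma AG → Stonebridge Services GmbH → Silverbay Foods Inc. (R2): 6% × 59% × 35% × 23% = 0.28497% of Orion Logistics SA.
Direct interest in Orion Logistics SA: 17%.
Aggregating (R1): 0.28497% + 17% = 17.28497%.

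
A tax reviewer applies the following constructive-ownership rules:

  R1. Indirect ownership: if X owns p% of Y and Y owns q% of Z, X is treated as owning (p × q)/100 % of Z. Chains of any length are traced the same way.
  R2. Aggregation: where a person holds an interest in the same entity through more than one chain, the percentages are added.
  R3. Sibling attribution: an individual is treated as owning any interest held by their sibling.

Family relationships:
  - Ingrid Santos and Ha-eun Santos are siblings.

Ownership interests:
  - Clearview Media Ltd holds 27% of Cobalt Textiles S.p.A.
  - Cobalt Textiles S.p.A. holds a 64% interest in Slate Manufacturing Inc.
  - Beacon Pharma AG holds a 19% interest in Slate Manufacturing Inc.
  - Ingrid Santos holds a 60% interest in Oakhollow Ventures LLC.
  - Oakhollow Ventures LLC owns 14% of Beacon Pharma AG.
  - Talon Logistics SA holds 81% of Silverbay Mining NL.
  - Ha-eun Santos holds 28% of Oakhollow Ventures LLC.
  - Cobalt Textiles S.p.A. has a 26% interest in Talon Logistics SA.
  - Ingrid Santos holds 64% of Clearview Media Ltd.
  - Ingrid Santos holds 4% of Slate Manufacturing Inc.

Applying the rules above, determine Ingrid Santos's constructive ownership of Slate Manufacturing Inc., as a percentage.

By sibling attribution (R3), Ingrid Santos is treated as also owning Ha-eun Santos's interest in Oakhollow Ventures LLC, giving 60% + 28% = 88%.
Chain via Oakhollow Ventures LLC → Beacon Pharma AG (R1): 88% × 14% × 19% = 2.3408% of Slate Manufacturing Inc.
Chain via Clearview Media Ltd → Cobalt Textiles S.p.A. (R1): 64% × 27% × 64% = 11.0592% of Slate Manufacturing Inc.
Direct interest in Slate Manufacturing Inc: 4%.
Aggregating (R2): 2.3408% + 11.0592% + 4% = 17.4%.

17.4%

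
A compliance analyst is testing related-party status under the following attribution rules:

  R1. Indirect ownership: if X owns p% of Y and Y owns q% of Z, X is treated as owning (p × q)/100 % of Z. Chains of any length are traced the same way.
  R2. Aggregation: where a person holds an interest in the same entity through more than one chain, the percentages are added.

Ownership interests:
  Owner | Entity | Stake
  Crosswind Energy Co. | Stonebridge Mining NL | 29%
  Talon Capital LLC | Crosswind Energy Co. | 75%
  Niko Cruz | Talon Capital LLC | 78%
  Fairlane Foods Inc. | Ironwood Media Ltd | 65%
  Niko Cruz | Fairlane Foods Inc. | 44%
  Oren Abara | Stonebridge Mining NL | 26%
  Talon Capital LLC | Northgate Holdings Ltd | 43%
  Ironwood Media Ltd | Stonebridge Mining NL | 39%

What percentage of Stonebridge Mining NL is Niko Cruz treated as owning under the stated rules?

28.119%

Chain via Fairlane Foods Inc. → Ironwood Media Ltd (R1): 44% × 65% × 39% = 11.154% of Stonebridge Mining NL.
Chain via Talon Capital LLC → Crosswind Energy Co. (R1): 78% × 75% × 29% = 16.965% of Stonebridge Mining NL.
Aggregating (R2): 11.154% + 16.965% = 28.119%.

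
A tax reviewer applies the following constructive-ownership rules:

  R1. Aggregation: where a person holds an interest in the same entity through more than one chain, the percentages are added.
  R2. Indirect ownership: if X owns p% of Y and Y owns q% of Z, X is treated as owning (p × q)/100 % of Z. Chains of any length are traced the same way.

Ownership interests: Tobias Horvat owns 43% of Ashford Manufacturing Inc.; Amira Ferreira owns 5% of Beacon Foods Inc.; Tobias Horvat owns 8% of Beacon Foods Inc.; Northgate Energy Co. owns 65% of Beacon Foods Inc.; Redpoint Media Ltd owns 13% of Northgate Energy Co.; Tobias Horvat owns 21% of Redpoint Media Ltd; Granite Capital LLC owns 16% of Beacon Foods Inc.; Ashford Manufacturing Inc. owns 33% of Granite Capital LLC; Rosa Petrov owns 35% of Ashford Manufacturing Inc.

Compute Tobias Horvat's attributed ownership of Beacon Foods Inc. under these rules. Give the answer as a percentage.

Chain via Redpoint Media Ltd → Northgate Energy Co. (R2): 21% × 13% × 65% = 1.7745% of Beacon Foods Inc.
Chain via Ashford Manufacturing Inc. → Granite Capital LLC (R2): 43% × 33% × 16% = 2.2704% of Beacon Foods Inc.
Direct interest in Beacon Foods Inc: 8%.
Aggregating (R1): 1.7745% + 2.2704% + 8% = 12.0449%.

12.0449%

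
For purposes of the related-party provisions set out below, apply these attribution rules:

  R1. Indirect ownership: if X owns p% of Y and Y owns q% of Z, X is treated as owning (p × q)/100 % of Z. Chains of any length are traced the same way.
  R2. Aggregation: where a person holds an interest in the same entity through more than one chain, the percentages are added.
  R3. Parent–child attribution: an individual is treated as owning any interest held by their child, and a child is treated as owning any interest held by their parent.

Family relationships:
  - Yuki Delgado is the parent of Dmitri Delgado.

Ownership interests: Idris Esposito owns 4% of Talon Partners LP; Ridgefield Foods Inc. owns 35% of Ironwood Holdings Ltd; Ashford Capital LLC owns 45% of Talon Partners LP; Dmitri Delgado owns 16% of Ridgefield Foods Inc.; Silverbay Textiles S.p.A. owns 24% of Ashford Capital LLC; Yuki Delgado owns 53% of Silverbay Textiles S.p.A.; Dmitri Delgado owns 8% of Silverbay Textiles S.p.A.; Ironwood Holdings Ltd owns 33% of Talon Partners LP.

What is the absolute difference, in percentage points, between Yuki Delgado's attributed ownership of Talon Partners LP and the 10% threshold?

1.564

By parent–child attribution (R3), Yuki Delgado is treated as also owning Dmitri Delgado's interest in Silverbay Textiles S.p.A, giving 53% + 8% = 61%.
By parent–child attribution (R3), Yuki Delgado is treated as owning Dmitri Delgado's 16% interest in Ridgefield Foods Inc.
Chain via Silverbay Textiles S.p.A. → Ashford Capital LLC (R1): 61% × 24% × 45% = 6.588% of Talon Partners LP.
Chain via Ridgefield Foods Inc. → Ironwood Holdings Ltd (R1): 16% × 35% × 33% = 1.848% of Talon Partners LP.
Aggregating (R2): 6.588% + 1.848% = 8.436%.
8.436% falls short of the 10% threshold by 1.564 percentage points.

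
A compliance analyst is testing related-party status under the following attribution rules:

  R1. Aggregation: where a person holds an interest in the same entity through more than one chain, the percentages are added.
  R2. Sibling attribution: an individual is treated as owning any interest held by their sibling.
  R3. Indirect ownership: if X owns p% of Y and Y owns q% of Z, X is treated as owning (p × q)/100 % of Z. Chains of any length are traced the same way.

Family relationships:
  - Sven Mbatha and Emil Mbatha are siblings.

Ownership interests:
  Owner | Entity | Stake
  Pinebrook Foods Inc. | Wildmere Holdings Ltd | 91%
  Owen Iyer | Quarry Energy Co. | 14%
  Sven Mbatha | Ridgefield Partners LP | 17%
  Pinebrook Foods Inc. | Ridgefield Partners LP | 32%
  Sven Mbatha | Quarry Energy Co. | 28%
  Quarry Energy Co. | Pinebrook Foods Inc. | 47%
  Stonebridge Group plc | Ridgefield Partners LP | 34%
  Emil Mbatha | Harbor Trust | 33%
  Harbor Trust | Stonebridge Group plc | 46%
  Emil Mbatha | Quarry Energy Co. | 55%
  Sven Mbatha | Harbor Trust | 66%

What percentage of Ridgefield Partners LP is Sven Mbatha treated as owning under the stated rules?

By sibling attribution (R2), Sven Mbatha is treated as also owning Emil Mbatha's interest in Quarry Energy Co, giving 28% + 55% = 83%.
By sibling attribution (R2), Sven Mbatha is treated as also owning Emil Mbatha's interest in Harbor Trust, giving 66% + 33% = 99%.
Chain via Quarry Energy Co. → Pinebrook Foods Inc. (R3): 83% × 47% × 32% = 12.4832% of Ridgefield Partners LP.
Chain via Harbor Trust → Stonebridge Group plc (R3): 99% × 46% × 34% = 15.4836% of Ridgefield Partners LP.
Direct interest in Ridgefield Partners LP: 17%.
Aggregating (R1): 12.4832% + 15.4836% + 17% = 44.9668%.

44.9668%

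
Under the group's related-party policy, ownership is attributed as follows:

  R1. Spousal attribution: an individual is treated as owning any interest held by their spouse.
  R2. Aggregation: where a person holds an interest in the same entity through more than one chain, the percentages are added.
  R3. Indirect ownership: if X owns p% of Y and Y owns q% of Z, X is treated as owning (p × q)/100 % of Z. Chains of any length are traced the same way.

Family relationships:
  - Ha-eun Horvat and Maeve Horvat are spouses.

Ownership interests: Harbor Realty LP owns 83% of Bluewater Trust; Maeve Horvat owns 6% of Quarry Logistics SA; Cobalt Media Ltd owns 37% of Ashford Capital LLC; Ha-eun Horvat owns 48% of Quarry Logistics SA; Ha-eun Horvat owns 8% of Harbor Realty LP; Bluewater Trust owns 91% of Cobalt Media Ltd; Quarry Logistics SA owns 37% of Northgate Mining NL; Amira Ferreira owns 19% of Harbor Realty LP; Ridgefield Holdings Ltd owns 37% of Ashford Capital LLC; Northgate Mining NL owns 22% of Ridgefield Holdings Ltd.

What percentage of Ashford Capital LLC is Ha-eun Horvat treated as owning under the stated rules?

3.86206%

By spousal attribution (R1), Ha-eun Horvat is treated as also owning Maeve Horvat's interest in Quarry Logistics SA, giving 48% + 6% = 54%.
Chain via Harbor Realty LP → Bluewater Trust → Cobalt Media Ltd (R3): 8% × 83% × 91% × 37% = 2.235688% of Ashford Capital LLC.
Chain via Quarry Logistics SA → Northgate Mining NL → Ridgefield Holdings Ltd (R3): 54% × 37% × 22% × 37% = 1.626372% of Ashford Capital LLC.
Aggregating (R2): 2.235688% + 1.626372% = 3.86206%.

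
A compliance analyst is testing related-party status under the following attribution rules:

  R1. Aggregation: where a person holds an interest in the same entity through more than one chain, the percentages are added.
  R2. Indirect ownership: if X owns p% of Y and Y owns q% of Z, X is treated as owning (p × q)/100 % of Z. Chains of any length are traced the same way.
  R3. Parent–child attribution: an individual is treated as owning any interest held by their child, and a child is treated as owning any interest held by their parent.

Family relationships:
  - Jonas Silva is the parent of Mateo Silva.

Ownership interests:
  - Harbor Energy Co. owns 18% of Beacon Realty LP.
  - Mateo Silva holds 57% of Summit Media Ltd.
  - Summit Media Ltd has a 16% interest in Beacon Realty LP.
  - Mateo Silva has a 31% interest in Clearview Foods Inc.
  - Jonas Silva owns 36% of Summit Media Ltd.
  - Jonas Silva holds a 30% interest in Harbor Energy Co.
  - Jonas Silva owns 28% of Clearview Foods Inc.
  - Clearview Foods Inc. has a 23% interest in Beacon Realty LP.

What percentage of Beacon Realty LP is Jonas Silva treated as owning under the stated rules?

33.85%

By parent–child attribution (R3), Jonas Silva is treated as also owning Mateo Silva's interest in Summit Media Ltd, giving 36% + 57% = 93%.
By parent–child attribution (R3), Jonas Silva is treated as also owning Mateo Silva's interest in Clearview Foods Inc, giving 28% + 31% = 59%.
Chain via Summit Media Ltd (R2): 93% × 16% = 14.88% of Beacon Realty LP.
Chain via Harbor Energy Co. (R2): 30% × 18% = 5.4% of Beacon Realty LP.
Chain via Clearview Foods Inc. (R2): 59% × 23% = 13.57% of Beacon Realty LP.
Aggregating (R1): 14.88% + 5.4% + 13.57% = 33.85%.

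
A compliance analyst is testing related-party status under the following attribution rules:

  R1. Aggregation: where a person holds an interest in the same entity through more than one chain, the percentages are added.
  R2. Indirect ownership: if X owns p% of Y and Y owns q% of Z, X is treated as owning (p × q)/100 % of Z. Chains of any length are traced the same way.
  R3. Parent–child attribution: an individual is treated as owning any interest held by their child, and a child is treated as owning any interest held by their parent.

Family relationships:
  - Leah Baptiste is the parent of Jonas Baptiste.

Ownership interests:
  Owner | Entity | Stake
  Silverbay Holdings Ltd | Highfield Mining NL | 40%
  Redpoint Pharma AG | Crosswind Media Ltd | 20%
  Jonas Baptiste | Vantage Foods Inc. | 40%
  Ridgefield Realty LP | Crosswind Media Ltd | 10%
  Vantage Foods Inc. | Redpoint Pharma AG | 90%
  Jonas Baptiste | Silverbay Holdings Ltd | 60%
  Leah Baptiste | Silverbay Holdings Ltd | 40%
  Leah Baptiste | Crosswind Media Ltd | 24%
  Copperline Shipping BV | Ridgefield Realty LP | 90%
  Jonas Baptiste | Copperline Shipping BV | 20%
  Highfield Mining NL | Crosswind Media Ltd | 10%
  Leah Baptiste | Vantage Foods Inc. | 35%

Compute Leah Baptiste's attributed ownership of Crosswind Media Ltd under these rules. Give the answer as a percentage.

43.3%

By parent–child attribution (R3), Leah Baptiste is treated as also owning Jonas Baptiste's interest in Vantage Foods Inc, giving 35% + 40% = 75%.
By parent–child attribution (R3), Leah Baptiste is treated as also owning Jonas Baptiste's interest in Silverbay Holdings Ltd, giving 40% + 60% = 100%.
By parent–child attribution (R3), Leah Baptiste is treated as owning Jonas Baptiste's 20% interest in Copperline Shipping BV.
Chain via Vantage Foods Inc. → Redpoint Pharma AG (R2): 75% × 90% × 20% = 13.5% of Crosswind Media Ltd.
Chain via Silverbay Holdings Ltd → Highfield Mining NL (R2): 100% × 40% × 10% = 4% of Crosswind Media Ltd.
Direct interest in Crosswind Media Ltd: 24%.
Chain via Copperline Shipping BV → Ridgefield Realty LP (R2): 20% × 90% × 10% = 1.8% of Crosswind Media Ltd.
Aggregating (R1): 13.5% + 4% + 24% + 1.8% = 43.3%.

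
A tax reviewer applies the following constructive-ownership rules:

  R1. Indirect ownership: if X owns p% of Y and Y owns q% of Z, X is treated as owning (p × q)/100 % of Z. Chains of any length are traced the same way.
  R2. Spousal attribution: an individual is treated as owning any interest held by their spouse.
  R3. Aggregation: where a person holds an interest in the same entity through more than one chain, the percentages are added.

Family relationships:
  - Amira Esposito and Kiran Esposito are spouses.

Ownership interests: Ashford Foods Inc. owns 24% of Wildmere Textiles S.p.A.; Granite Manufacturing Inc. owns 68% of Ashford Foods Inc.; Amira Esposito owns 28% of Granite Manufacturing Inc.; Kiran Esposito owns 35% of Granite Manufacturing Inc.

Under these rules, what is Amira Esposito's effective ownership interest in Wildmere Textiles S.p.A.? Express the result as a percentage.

By spousal attribution (R2), Amira Esposito is treated as also owning Kiran Esposito's interest in Granite Manufacturing Inc, giving 28% + 35% = 63%.
Chain via Granite Manufacturing Inc. → Ashford Foods Inc. (R1): 63% × 68% × 24% = 10.2816% of Wildmere Textiles S.p.A.

10.2816%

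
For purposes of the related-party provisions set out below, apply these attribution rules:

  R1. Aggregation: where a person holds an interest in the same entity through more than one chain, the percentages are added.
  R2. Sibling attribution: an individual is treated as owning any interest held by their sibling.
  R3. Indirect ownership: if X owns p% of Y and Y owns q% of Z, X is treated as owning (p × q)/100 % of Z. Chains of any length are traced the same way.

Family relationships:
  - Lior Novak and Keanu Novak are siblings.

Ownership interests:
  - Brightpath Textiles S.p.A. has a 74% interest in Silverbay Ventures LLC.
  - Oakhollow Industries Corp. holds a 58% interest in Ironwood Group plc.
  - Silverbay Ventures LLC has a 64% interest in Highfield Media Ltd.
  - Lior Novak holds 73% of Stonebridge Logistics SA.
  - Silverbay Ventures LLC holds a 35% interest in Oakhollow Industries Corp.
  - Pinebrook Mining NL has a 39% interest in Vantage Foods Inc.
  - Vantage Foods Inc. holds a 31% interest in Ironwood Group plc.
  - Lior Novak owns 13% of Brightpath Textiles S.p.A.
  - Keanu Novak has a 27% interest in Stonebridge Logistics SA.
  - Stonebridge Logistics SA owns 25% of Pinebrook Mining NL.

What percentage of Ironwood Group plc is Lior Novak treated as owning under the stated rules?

By sibling attribution (R2), Lior Novak is treated as also owning Keanu Novak's interest in Stonebridge Logistics SA, giving 73% + 27% = 100%.
Chain via Brightpath Textiles S.p.A. → Silverbay Ventures LLC → Oakhollow Industries Corp. (R3): 13% × 74% × 35% × 58% = 1.95286% of Ironwood Group plc.
Chain via Stonebridge Logistics SA → Pinebrook Mining NL → Vantage Foods Inc. (R3): 100% × 25% × 39% × 31% = 3.0225% of Ironwood Group plc.
Aggregating (R1): 1.95286% + 3.0225% = 4.97536%.

4.97536%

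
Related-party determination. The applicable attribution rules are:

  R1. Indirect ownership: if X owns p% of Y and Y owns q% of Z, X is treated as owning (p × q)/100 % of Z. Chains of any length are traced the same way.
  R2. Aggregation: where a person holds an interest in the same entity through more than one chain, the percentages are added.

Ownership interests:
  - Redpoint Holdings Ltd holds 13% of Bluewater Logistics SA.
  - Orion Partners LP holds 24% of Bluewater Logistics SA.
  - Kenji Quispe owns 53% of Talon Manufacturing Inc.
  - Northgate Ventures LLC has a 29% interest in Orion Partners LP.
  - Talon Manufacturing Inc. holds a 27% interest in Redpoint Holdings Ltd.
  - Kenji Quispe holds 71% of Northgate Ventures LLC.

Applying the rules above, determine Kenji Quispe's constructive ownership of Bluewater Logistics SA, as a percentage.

6.8019%

Chain via Talon Manufacturing Inc. → Redpoint Holdings Ltd (R1): 53% × 27% × 13% = 1.8603% of Bluewater Logistics SA.
Chain via Northgate Ventures LLC → Orion Partners LP (R1): 71% × 29% × 24% = 4.9416% of Bluewater Logistics SA.
Aggregating (R2): 1.8603% + 4.9416% = 6.8019%.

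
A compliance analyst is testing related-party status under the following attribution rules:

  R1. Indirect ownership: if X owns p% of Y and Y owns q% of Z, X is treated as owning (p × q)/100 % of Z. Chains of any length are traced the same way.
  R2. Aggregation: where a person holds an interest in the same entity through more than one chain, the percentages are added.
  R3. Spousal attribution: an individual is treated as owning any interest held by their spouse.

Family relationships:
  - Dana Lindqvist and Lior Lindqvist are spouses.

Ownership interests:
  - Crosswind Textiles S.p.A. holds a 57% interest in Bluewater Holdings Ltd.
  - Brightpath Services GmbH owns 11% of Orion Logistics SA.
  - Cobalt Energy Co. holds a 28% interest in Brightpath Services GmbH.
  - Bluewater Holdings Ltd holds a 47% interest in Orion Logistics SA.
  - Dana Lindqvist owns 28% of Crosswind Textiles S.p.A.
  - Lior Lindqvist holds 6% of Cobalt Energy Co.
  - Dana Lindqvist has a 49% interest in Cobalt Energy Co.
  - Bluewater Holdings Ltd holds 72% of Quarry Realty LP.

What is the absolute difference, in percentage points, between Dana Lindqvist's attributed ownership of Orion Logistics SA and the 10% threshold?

0.8048

By spousal attribution (R3), Dana Lindqvist is treated as also owning Lior Lindqvist's interest in Cobalt Energy Co, giving 49% + 6% = 55%.
Chain via Cobalt Energy Co. → Brightpath Services GmbH (R1): 55% × 28% × 11% = 1.694% of Orion Logistics SA.
Chain via Crosswind Textiles S.p.A. → Bluewater Holdings Ltd (R1): 28% × 57% × 47% = 7.5012% of Orion Logistics SA.
Aggregating (R2): 1.694% + 7.5012% = 9.1952%.
9.1952% falls short of the 10% threshold by 0.8048 percentage points.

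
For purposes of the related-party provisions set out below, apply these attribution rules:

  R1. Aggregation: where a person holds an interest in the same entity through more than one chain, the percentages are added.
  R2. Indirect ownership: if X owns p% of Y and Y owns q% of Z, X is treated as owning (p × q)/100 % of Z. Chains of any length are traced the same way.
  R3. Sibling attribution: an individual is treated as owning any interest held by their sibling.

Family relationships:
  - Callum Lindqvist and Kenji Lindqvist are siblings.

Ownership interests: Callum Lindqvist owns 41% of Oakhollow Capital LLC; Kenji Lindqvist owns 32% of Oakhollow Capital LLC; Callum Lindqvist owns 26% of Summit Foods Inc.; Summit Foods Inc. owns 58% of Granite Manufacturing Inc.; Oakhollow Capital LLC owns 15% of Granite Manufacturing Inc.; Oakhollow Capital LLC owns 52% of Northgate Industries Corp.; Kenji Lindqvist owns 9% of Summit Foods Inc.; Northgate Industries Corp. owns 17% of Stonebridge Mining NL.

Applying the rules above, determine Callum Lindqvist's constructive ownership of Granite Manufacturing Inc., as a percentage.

31.25%

By sibling attribution (R3), Callum Lindqvist is treated as also owning Kenji Lindqvist's interest in Summit Foods Inc, giving 26% + 9% = 35%.
By sibling attribution (R3), Callum Lindqvist is treated as also owning Kenji Lindqvist's interest in Oakhollow Capital LLC, giving 41% + 32% = 73%.
Chain via Summit Foods Inc. (R2): 35% × 58% = 20.3% of Granite Manufacturing Inc.
Chain via Oakhollow Capital LLC (R2): 73% × 15% = 10.95% of Granite Manufacturing Inc.
Aggregating (R1): 20.3% + 10.95% = 31.25%.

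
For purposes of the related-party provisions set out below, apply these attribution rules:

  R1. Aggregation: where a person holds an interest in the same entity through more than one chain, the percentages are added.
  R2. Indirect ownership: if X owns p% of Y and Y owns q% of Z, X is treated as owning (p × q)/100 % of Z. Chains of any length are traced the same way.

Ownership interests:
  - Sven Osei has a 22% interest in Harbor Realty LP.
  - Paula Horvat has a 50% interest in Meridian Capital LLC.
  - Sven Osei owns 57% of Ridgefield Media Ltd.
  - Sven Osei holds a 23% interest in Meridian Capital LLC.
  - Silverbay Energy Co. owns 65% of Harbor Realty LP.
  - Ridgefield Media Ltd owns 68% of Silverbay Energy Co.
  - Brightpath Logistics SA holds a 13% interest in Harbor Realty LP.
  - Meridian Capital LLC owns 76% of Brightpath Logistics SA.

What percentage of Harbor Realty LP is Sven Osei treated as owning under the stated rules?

Chain via Meridian Capital LLC → Brightpath Logistics SA (R2): 23% × 76% × 13% = 2.2724% of Harbor Realty LP.
Chain via Ridgefield Media Ltd → Silverbay Energy Co. (R2): 57% × 68% × 65% = 25.194% of Harbor Realty LP.
Direct interest in Harbor Realty LP: 22%.
Aggregating (R1): 2.2724% + 25.194% + 22% = 49.4664%.

49.4664%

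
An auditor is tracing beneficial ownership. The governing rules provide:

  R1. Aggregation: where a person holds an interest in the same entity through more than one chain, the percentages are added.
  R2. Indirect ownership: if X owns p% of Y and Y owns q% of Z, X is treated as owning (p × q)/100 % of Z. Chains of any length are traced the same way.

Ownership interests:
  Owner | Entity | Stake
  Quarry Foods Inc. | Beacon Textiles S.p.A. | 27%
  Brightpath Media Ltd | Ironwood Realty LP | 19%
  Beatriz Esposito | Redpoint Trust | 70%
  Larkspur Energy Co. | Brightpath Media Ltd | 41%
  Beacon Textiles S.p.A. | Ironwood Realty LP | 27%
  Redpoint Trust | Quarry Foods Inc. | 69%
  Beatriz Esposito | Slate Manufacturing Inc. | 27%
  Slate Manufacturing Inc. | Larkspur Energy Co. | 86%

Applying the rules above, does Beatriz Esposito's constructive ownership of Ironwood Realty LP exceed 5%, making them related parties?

Chain via Redpoint Trust → Quarry Foods Inc. → Beacon Textiles S.p.A. (R2): 70% × 69% × 27% × 27% = 3.52107% of Ironwood Realty LP.
Chain via Slate Manufacturing Inc. → Larkspur Energy Co. → Brightpath Media Ltd (R2): 27% × 86% × 41% × 19% = 1.808838% of Ironwood Realty LP.
Aggregating (R1): 3.52107% + 1.808838% = 5.329908%.
5.329908% exceeds the 5% threshold, so Beatriz is a related party to Ironwood Realty LP.

Yes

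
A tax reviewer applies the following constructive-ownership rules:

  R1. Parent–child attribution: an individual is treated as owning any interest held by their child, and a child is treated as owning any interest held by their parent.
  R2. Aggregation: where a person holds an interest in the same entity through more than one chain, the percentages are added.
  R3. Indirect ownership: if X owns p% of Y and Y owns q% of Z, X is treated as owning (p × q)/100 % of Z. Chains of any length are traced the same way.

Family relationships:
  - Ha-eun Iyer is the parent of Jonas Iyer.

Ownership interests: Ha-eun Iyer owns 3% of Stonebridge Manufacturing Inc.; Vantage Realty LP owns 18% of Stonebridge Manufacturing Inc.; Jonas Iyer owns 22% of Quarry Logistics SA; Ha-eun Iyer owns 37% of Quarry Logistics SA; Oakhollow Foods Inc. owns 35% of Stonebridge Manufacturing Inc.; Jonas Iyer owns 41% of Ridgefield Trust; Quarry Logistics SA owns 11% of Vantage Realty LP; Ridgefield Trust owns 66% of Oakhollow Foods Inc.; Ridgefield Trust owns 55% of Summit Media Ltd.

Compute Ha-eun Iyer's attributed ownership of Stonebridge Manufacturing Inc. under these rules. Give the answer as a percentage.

13.6392%

By parent–child attribution (R1), Ha-eun Iyer is treated as also owning Jonas Iyer's interest in Quarry Logistics SA, giving 37% + 22% = 59%.
By parent–child attribution (R1), Ha-eun Iyer is treated as owning Jonas Iyer's 41% interest in Ridgefield Trust.
Chain via Quarry Logistics SA → Vantage Realty LP (R3): 59% × 11% × 18% = 1.1682% of Stonebridge Manufacturing Inc.
Direct interest in Stonebridge Manufacturing Inc: 3%.
Chain via Ridgefield Trust → Oakhollow Foods Inc. (R3): 41% × 66% × 35% = 9.471% of Stonebridge Manufacturing Inc.
Aggregating (R2): 1.1682% + 3% + 9.471% = 13.6392%.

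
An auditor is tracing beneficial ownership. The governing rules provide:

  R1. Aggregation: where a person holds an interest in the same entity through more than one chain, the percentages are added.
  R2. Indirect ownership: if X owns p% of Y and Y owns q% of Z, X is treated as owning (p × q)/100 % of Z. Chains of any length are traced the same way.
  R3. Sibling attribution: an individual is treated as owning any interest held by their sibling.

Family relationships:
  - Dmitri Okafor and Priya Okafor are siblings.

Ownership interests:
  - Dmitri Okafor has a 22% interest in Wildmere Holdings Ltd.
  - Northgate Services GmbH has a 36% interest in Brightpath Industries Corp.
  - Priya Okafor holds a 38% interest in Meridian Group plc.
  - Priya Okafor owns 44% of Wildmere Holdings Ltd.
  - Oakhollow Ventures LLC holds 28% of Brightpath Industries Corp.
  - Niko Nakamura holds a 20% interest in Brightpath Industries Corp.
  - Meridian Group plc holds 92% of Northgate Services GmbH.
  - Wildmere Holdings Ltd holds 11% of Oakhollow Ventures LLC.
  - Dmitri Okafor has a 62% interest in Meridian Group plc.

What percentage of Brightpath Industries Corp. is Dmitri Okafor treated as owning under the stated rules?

By sibling attribution (R3), Dmitri Okafor is treated as also owning Priya Okafor's interest in Meridian Group plc, giving 62% + 38% = 100%.
By sibling attribution (R3), Dmitri Okafor is treated as also owning Priya Okafor's interest in Wildmere Holdings Ltd, giving 22% + 44% = 66%.
Chain via Meridian Group plc → Northgate Services GmbH (R2): 100% × 92% × 36% = 33.12% of Brightpath Industries Corp.
Chain via Wildmere Holdings Ltd → Oakhollow Ventures LLC (R2): 66% × 11% × 28% = 2.0328% of Brightpath Industries Corp.
Aggregating (R1): 33.12% + 2.0328% = 35.1528%.

35.1528%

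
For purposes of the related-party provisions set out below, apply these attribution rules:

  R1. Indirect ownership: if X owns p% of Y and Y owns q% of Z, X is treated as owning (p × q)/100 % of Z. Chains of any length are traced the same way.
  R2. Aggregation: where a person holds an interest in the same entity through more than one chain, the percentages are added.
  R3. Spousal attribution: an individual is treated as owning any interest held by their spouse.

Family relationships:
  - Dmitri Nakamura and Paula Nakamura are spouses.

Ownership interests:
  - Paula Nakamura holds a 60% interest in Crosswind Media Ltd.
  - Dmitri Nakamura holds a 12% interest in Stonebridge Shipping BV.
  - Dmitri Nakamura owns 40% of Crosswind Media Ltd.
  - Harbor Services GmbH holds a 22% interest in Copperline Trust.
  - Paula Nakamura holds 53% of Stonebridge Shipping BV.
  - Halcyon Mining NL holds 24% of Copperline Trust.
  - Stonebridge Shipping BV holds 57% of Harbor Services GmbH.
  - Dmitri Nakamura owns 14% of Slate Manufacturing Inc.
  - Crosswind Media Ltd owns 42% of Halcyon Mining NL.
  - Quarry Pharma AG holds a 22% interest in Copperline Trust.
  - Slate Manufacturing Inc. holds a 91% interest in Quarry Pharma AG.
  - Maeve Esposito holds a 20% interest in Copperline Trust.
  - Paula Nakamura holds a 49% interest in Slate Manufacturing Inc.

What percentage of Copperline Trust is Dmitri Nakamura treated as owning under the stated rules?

By spousal attribution (R3), Dmitri Nakamura is treated as also owning Paula Nakamura's interest in Crosswind Media Ltd, giving 40% + 60% = 100%.
By spousal attribution (R3), Dmitri Nakamura is treated as also owning Paula Nakamura's interest in Slate Manufacturing Inc, giving 14% + 49% = 63%.
By spousal attribution (R3), Dmitri Nakamura is treated as also owning Paula Nakamura's interest in Stonebridge Shipping BV, giving 12% + 53% = 65%.
Chain via Crosswind Media Ltd → Halcyon Mining NL (R1): 100% × 42% × 24% = 10.08% of Copperline Trust.
Chain via Slate Manufacturing Inc. → Quarry Pharma AG (R1): 63% × 91% × 22% = 12.6126% of Copperline Trust.
Chain via Stonebridge Shipping BV → Harbor Services GmbH (R1): 65% × 57% × 22% = 8.151% of Copperline Trust.
Aggregating (R2): 10.08% + 12.6126% + 8.151% = 30.8436%.

30.8436%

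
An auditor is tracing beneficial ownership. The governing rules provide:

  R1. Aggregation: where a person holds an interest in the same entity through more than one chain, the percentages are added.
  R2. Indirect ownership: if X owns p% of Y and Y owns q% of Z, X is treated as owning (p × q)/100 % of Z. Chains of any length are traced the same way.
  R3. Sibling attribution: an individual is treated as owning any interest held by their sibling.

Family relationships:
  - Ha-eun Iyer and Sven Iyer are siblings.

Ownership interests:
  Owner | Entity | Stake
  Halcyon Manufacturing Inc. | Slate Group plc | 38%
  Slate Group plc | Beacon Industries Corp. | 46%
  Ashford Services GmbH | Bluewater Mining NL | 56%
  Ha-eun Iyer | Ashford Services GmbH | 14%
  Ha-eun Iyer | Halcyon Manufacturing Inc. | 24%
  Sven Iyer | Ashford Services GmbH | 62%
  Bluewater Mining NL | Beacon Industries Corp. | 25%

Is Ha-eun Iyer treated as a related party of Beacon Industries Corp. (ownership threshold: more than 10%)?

Yes

By sibling attribution (R3), Ha-eun Iyer is treated as also owning Sven Iyer's interest in Ashford Services GmbH, giving 14% + 62% = 76%.
Chain via Ashford Services GmbH → Bluewater Mining NL (R2): 76% × 56% × 25% = 10.64% of Beacon Industries Corp.
Chain via Halcyon Manufacturing Inc. → Slate Group plc (R2): 24% × 38% × 46% = 4.1952% of Beacon Industries Corp.
Aggregating (R1): 10.64% + 4.1952% = 14.8352%.
14.8352% exceeds the 10% threshold, so Ha-eun is a related party to Beacon Industries Corp.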